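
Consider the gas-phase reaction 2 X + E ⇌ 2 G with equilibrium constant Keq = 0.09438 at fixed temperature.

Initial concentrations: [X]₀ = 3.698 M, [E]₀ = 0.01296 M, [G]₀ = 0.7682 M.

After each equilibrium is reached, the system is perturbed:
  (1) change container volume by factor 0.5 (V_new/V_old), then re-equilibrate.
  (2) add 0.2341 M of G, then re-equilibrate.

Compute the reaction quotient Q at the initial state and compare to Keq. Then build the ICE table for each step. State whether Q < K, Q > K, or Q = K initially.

Q₀ = 3.33 vs Keq = 0.09438 ⇒ Q>K, reverse
Step 1:
                   X          E          G
  I            3.698    0.01296     0.7682
  C           0.2854     0.1427    -0.2854
  E            3.983     0.1557     0.4828
  solve Keq expr → x = -0.1427; check Q = 0.09438
Then change container volume by factor 0.5 (V_new/V_old).
Step 2:
                   X          E          G
  I            7.967     0.3113     0.9656
  C          -0.1716    -0.0858     0.1716
  E            7.795     0.2255      1.137
  solve Keq expr → x = 0.0858; check Q = 0.09438
Then add 0.2341 M of G.
Step 3:
                   X          E          G
  I            7.795     0.2255      1.371
  C          0.09923    0.04961   -0.09923
  E            7.894     0.2751      1.272
  solve Keq expr → x = -0.04961; check Q = 0.09438

Q₀ = 3.33; Q > K (proceeds reverse)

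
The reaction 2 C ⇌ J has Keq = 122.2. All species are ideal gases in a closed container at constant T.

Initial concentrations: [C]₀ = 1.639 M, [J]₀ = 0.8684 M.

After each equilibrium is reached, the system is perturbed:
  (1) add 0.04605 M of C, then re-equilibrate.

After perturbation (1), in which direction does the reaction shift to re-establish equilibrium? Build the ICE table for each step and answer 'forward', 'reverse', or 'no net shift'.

Direction: forward

Q₀ = 0.3233 vs Keq = 122.2 ⇒ Q<K, forward
Step 1:
                  C         J
  Initial     1.639    0.8684
  Change     -1.524    0.7618
  Equil      0.1155      1.63
  solve Keq expr → x = 0.7618; check Q = 122.2
Then add 0.04605 M of C.
Step 2:
                  C         J
  Initial    0.1615      1.63
  Change   -0.04525   0.02263
  Equil      0.1163     1.653
  solve Keq expr → x = 0.02263; check Q = 122.2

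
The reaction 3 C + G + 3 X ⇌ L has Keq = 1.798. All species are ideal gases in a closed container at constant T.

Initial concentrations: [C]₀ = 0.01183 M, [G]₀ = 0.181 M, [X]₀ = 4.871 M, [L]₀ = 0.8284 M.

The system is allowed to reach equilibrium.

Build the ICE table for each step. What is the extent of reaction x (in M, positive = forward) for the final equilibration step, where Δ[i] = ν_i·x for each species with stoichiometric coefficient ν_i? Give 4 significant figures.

Q₀ = 2.3920e+04 vs Keq = 1.798 ⇒ Q>K, reverse
Step 1:
                    C           G           X           L
  Initial     0.01183       0.181       4.871      0.8284
  Change       0.2203     0.07343      0.2203    -0.07343
  Equil        0.2321      0.2544       5.091       0.755
  solve Keq expr → x = -0.07343; check Q = 1.798

x = -0.07343 M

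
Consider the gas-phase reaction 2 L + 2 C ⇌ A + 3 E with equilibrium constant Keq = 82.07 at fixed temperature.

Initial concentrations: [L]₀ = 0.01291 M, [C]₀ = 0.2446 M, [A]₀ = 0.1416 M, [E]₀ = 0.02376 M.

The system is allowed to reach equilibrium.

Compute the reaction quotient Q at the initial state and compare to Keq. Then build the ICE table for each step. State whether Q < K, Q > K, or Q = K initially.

Q₀ = 0.1905; Q < K (proceeds forward)

Q₀ = 0.1905 vs Keq = 82.07 ⇒ Q<K, forward
Step 1:
                  L         C         A         E
  init      0.01291    0.2446    0.1416   0.02376
  Δ        -0.01141  -0.01141  0.005704   0.01711
  eq       0.001501    0.2332    0.1473   0.04087
  solve Keq expr → x = 0.005704; check Q = 82.07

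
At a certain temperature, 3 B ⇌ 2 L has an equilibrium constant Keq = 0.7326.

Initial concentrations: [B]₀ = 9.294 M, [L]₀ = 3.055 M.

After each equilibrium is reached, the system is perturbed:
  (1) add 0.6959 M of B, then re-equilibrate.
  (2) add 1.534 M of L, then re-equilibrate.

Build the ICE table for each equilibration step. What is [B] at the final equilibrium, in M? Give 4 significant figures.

[B]_eq = 4.523 M

Q₀ = 0.01163 vs Keq = 0.7326 ⇒ Q<K, forward
Step 1:
                    B           L
  init          9.294       3.055
  Δ            -5.376       3.584
  eq            3.918       6.639
  solve Keq expr → x = 1.792; check Q = 0.7326
Then add 0.6959 M of B.
Step 2:
                    B           L
  init          4.614       6.639
  Δ           -0.5523      0.3682
  eq            4.062       7.007
  solve Keq expr → x = 0.1841; check Q = 0.7326
Then add 1.534 M of L.
Step 3:
                    B           L
  init          4.062       8.541
  Δ            0.4612     -0.3074
  eq            4.523       8.234
  solve Keq expr → x = -0.1537; check Q = 0.7326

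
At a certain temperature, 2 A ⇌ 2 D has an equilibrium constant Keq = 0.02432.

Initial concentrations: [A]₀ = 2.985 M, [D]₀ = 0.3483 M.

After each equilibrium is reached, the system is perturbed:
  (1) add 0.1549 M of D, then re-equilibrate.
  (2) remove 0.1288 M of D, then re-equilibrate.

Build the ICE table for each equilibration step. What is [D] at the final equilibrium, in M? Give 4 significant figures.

[D]_eq = 0.4532 M

Q₀ = 0.01362 vs Keq = 0.02432 ⇒ Q<K, forward
Step 1:
                  A         D
  I           2.985    0.3483
  C         -0.1014    0.1014
  E           2.884    0.4497
  solve Keq expr → x = 0.0507; check Q = 0.02432
Then add 0.1549 M of D.
Step 2:
                  A         D
  I           2.884    0.6046
  C           0.134    -0.134
  E           3.018    0.4706
  solve Keq expr → x = -0.067; check Q = 0.02432
Then remove 0.1288 M of D.
Step 3:
                  A         D
  I           3.018    0.3418
  C         -0.1114    0.1114
  E           2.906    0.4532
  solve Keq expr → x = 0.05571; check Q = 0.02432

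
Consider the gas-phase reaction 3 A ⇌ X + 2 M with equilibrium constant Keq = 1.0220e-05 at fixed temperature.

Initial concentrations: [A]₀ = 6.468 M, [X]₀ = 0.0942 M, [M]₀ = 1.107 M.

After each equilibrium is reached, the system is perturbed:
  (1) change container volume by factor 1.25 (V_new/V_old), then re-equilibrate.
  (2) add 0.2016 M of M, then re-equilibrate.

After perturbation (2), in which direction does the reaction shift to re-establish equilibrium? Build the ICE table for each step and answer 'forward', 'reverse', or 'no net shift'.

Q₀ = 4.2661e-04 vs Keq = 1.0220e-05 ⇒ Q>K, reverse
Step 1:
                   A          X          M
  Initial      6.468     0.0942      1.107
  Change      0.2717   -0.09055    -0.1811
  Equil         6.74    0.00365     0.9259
  solve Keq expr → x = -0.09055; check Q = 1.0220e-05
Then change container volume by factor 1.25 (V_new/V_old).
Step 2:
                   A          X          M
  Initial      5.392    0.00292     0.7407
  Change           0          0          0
  Equil        5.392    0.00292     0.7407
  solve Keq expr → x = 0; check Q = 1.0220e-05
Then add 0.2016 M of M.
Step 3:
                   A          X          M
  Initial      5.392    0.00292     0.9423
  Change    0.003311  -0.001104  -0.002208
  Equil        5.395   0.001816     0.9401
  solve Keq expr → x = -0.001104; check Q = 1.0220e-05

Direction: reverse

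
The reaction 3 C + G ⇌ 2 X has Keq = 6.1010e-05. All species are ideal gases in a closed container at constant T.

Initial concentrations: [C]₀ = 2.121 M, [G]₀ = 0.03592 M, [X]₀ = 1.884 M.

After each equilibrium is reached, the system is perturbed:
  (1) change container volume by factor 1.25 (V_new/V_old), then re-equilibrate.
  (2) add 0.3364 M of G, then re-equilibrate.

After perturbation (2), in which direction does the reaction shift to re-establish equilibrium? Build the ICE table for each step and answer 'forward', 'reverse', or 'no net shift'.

Direction: forward

Q₀ = 10.36 vs Keq = 6.1010e-05 ⇒ Q>K, reverse
Step 1:
                    C           G           X
  init          2.121     0.03592       1.884
  Δ             2.706      0.9019      -1.804
  eq            4.827      0.9378     0.08021
  solve Keq expr → x = -0.9019; check Q = 6.1010e-05
Then change container volume by factor 1.25 (V_new/V_old).
Step 2:
                    C           G           X
  init          3.861      0.7503     0.06417
  Δ           0.01838    0.006128    -0.01226
  eq             3.88      0.7564     0.05191
  solve Keq expr → x = -0.006128; check Q = 6.1010e-05
Then add 0.3364 M of G.
Step 3:
                    C           G           X
  init           3.88       1.093     0.05191
  Δ          -0.01497   -0.004991    0.009982
  eq            3.865       1.088      0.0619
  solve Keq expr → x = 0.004991; check Q = 6.1010e-05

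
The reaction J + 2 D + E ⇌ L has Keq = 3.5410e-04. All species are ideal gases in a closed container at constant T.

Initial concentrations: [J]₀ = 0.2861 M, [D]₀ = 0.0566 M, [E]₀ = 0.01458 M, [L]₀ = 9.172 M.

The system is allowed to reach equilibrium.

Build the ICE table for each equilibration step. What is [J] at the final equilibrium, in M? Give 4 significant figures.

[J]_eq = 6.787 M

Q₀ = 6.8637e+05 vs Keq = 3.5410e-04 ⇒ Q>K, reverse
Step 1:
                   J          D          E          L
  init        0.2861     0.0566    0.01458      9.172
  Δ            6.501         13      6.501     -6.501
  eq           6.787      13.06      6.516      2.671
  solve Keq expr → x = -6.501; check Q = 3.5410e-04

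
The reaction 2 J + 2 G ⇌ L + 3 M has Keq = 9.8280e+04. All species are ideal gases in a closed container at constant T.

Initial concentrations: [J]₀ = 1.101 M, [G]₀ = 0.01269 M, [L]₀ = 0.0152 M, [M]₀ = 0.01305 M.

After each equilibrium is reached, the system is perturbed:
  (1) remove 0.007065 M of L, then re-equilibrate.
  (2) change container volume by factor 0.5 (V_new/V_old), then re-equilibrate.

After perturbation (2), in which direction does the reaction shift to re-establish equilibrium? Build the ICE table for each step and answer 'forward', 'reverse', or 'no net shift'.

Direction: no net shift

Q₀ = 1.7305e-04 vs Keq = 9.8280e+04 ⇒ Q<K, forward
Step 1:
                    J           G           L           M
  I             1.101     0.01269      0.0152     0.01305
  C          -0.01269    -0.01269    0.006344     0.01903
  E             1.088  2.4720e-06     0.02154     0.03208
  solve Keq expr → x = 0.006344; check Q = 9.8280e+04
Then remove 0.007065 M of L.
Step 2:
                    J           G           L           M
  I             1.088  2.4720e-06     0.01448     0.03208
  C       -4.4539e-07 -4.4539e-07  2.2270e-07  6.6809e-07
  E             1.088  2.0266e-06     0.01448     0.03208
  solve Keq expr → x = 2.2270e-07; check Q = 9.8280e+04
Then change container volume by factor 0.5 (V_new/V_old).
Step 3:
                    J           G           L           M
  I             2.177  4.0533e-06     0.02896     0.06416
  C                 0           0           0           0
  E             2.177  4.0533e-06     0.02896     0.06416
  solve Keq expr → x = 0; check Q = 9.8280e+04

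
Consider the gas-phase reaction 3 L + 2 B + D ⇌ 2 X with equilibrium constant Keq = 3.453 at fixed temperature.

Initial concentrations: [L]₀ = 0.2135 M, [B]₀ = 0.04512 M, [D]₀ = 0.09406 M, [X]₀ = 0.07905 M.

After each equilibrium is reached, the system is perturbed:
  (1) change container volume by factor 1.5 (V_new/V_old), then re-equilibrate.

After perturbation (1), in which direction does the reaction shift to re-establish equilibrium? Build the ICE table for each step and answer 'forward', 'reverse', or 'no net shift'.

Q₀ = 3353 vs Keq = 3.453 ⇒ Q>K, reverse
Step 1:
                   L          B          D          X
  init        0.2135    0.04512    0.09406    0.07905
  Δ          0.09923    0.06616    0.03308   -0.06616
  eq          0.3127     0.1113     0.1271    0.01289
  solve Keq expr → x = -0.03308; check Q = 3.453
Then change container volume by factor 1.5 (V_new/V_old).
Step 2:
                   L          B          D          X
  init        0.2085    0.07418    0.08476   0.008596
  Δ         0.006466   0.004311   0.002155  -0.004311
  eq           0.215    0.07849    0.08691   0.004286
  solve Keq expr → x = -0.002155; check Q = 3.453

Direction: reverse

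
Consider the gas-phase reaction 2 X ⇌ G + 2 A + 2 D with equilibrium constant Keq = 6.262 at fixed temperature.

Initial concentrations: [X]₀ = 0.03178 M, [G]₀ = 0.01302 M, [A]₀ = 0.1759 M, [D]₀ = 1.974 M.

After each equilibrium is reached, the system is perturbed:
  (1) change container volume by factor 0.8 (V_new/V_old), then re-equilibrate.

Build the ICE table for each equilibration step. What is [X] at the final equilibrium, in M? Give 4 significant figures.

Q₀ = 1.554 vs Keq = 6.262 ⇒ Q<K, forward
Step 1:
                   X          G          A          D
  I          0.03178    0.01302     0.1759      1.974
  C         -0.01143   0.005717    0.01143    0.01143
  E          0.02035    0.01874     0.1873      1.985
  solve Keq expr → x = 0.005717; check Q = 6.262
Then change container volume by factor 0.8 (V_new/V_old).
Step 2:
                   X          G          A          D
  I          0.02543    0.02342     0.2342      2.482
  C         0.006534  -0.003267  -0.006534  -0.006534
  E          0.03197    0.02015     0.2276      2.475
  solve Keq expr → x = -0.003267; check Q = 6.262

[X]_eq = 0.03197 M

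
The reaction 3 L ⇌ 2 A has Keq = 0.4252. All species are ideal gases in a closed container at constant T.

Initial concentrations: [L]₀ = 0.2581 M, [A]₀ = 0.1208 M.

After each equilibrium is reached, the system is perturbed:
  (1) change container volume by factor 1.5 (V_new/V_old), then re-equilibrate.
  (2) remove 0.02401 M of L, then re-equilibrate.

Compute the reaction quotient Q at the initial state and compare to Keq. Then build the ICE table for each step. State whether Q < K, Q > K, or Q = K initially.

Q₀ = 0.8487 vs Keq = 0.4252 ⇒ Q>K, reverse
Step 1:
                  L         A
  Initial    0.2581    0.1208
  Change    0.02997  -0.01998
  Equil      0.2881    0.1008
  solve Keq expr → x = -0.00999; check Q = 0.4252
Then change container volume by factor 1.5 (V_new/V_old).
Step 2:
                  L         A
  Initial     0.192   0.06721
  Change     0.0112 -0.007465
  Equil      0.2032   0.05975
  solve Keq expr → x = -0.003732; check Q = 0.4252
Then remove 0.02401 M of L.
Step 3:
                  L         A
  Initial    0.1792   0.05975
  Change   0.009454 -0.006302
  Equil      0.1887   0.05345
  solve Keq expr → x = -0.003151; check Q = 0.4252

Q₀ = 0.8487; Q > K (proceeds reverse)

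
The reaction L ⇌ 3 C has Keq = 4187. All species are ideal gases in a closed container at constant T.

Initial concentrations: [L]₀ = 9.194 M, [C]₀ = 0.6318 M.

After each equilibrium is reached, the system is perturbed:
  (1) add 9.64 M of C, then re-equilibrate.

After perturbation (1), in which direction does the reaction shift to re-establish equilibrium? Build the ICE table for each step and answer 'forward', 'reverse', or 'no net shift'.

Direction: reverse

Q₀ = 0.02743 vs Keq = 4187 ⇒ Q<K, forward
Step 1:
                   L          C
  Initial      9.194     0.6318
  Change      -6.888      20.66
  Equil        2.306      21.29
  solve Keq expr → x = 6.888; check Q = 4187
Then add 9.64 M of C.
Step 2:
                   L          C
  Initial      2.306      30.93
  Change       1.746     -5.238
  Equil        4.052       25.7
  solve Keq expr → x = -1.746; check Q = 4187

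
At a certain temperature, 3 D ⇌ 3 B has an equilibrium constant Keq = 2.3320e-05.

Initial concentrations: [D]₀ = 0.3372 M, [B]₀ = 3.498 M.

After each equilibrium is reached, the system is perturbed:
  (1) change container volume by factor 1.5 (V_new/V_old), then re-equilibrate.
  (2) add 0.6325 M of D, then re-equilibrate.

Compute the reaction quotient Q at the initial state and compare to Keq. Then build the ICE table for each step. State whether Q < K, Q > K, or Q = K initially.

Q₀ = 1116 vs Keq = 2.3320e-05 ⇒ Q>K, reverse
Step 1:
                  D         B
  Initial    0.3372     3.498
  Change      3.391    -3.391
  Equil       3.729    0.1065
  solve Keq expr → x = -1.13; check Q = 2.3320e-05
Then change container volume by factor 1.5 (V_new/V_old).
Step 2:
                  D         B
  Initial     2.486   0.07102
  Change          0         0
  Equil       2.486   0.07102
  solve Keq expr → x = 0; check Q = 2.3320e-05
Then add 0.6325 M of D.
Step 3:
                  D         B
  Initial     3.118   0.07102
  Change   -0.01757   0.01757
  Equil       3.101   0.08859
  solve Keq expr → x = 0.005856; check Q = 2.3320e-05

Q₀ = 1116; Q > K (proceeds reverse)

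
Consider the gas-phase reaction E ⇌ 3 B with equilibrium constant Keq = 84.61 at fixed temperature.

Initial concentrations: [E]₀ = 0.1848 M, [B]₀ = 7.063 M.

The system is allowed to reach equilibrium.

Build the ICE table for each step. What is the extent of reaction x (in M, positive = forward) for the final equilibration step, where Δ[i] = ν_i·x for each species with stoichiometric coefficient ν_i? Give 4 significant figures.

Q₀ = 1907 vs Keq = 84.61 ⇒ Q>K, reverse
Step 1:
                   E          B
  I           0.1848      7.063
  C           0.8664     -2.599
  E            1.051      4.464
  solve Keq expr → x = -0.8664; check Q = 84.61

x = -0.8664 M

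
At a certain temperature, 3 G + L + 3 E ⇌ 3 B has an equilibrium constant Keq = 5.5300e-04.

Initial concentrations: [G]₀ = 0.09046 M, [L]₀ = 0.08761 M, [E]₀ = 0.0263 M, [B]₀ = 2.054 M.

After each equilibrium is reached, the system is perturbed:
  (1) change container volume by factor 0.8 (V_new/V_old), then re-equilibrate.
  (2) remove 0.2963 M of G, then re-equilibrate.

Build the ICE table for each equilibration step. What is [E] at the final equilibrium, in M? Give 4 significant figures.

[E]_eq = 2.246 M

Q₀ = 7.3453e+09 vs Keq = 5.5300e-04 ⇒ Q>K, reverse
Step 1:
                  G         L         E         B
  init      0.09046   0.08761    0.0263     2.054
  Δ           1.803     0.601     1.803    -1.803
  eq          1.893    0.6886     1.829     0.251
  solve Keq expr → x = -0.601; check Q = 5.5300e-04
Then change container volume by factor 0.8 (V_new/V_old).
Step 2:
                  G         L         E         B
  init        2.367    0.8607     2.287    0.3138
  Δ        -0.07719  -0.02573  -0.07719   0.07719
  eq           2.29     0.835     2.209     0.391
  solve Keq expr → x = 0.02573; check Q = 5.5300e-04
Then remove 0.2963 M of G.
Step 3:
                  G         L         E         B
  init        1.993     0.835     2.209     0.391
  Δ         0.03682   0.01227   0.03682  -0.03682
  eq           2.03    0.8473     2.246    0.3542
  solve Keq expr → x = -0.01227; check Q = 5.5300e-04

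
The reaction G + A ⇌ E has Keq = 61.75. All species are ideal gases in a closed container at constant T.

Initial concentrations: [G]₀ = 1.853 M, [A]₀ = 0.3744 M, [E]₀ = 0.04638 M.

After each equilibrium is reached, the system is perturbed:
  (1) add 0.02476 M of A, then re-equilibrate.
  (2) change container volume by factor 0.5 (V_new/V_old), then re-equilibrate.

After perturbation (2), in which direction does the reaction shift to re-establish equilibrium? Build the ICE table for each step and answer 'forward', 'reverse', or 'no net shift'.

Direction: forward

Q₀ = 0.06685 vs Keq = 61.75 ⇒ Q<K, forward
Step 1:
                   G          A          E
  Initial      1.853     0.3744    0.04638
  Change     -0.3699    -0.3699     0.3699
  Equil        1.483   0.004545     0.4162
  solve Keq expr → x = 0.3699; check Q = 61.75
Then add 0.02476 M of A.
Step 2:
                   G          A          E
  Initial      1.483     0.0293     0.4162
  Change    -0.02441   -0.02441    0.02441
  Equil        1.459   0.004892     0.4406
  solve Keq expr → x = 0.02441; check Q = 61.75
Then change container volume by factor 0.5 (V_new/V_old).
Step 3:
                   G          A          E
  Initial      2.917   0.009784     0.8813
  Change   -0.004857  -0.004857   0.004857
  Equil        2.913   0.004927     0.8862
  solve Keq expr → x = 0.004857; check Q = 61.75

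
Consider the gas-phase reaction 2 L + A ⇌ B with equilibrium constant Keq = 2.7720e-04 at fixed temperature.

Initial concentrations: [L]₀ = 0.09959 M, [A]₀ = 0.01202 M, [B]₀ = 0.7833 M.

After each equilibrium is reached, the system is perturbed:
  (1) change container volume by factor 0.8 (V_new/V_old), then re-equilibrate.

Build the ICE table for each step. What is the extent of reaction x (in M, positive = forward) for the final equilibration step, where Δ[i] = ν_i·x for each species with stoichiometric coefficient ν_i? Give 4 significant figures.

x = 4.2789e-04 M

Q₀ = 6570 vs Keq = 2.7720e-04 ⇒ Q>K, reverse
Step 1:
                  L         A         B
  I         0.09959   0.01202    0.7833
  C           1.565    0.7827   -0.7827
  E           1.665    0.7947 6.1068e-04
  solve Keq expr → x = -0.7827; check Q = 2.7720e-04
Then change container volume by factor 0.8 (V_new/V_old).
Step 2:
                  L         A         B
  I           2.081    0.9934 7.6335e-04
  C       -8.5578e-04 -4.2789e-04 4.2789e-04
  E            2.08     0.993  0.001191
  solve Keq expr → x = 4.2789e-04; check Q = 2.7720e-04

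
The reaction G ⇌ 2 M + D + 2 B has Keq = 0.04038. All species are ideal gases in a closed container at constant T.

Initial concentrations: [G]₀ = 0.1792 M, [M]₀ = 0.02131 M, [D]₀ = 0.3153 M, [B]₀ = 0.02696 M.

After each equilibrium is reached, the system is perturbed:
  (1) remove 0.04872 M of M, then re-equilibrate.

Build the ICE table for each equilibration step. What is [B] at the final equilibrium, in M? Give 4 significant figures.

Q₀ = 5.8075e-07 vs Keq = 0.04038 ⇒ Q<K, forward
Step 1:
                    G           M           D           B
  Initial      0.1792     0.02131      0.3153     0.02696
  Change      -0.1224      0.2449      0.1224      0.2449
  Equil       0.05676      0.2662      0.4377      0.2718
  solve Keq expr → x = 0.1224; check Q = 0.04038
Then remove 0.04872 M of M.
Step 2:
                    G           M           D           B
  Initial     0.05676      0.2175      0.4377      0.2718
  Change    -0.007589     0.01518    0.007589     0.01518
  Equil       0.04917      0.2326      0.4453       0.287
  solve Keq expr → x = 0.007589; check Q = 0.04038

[B]_eq = 0.287 M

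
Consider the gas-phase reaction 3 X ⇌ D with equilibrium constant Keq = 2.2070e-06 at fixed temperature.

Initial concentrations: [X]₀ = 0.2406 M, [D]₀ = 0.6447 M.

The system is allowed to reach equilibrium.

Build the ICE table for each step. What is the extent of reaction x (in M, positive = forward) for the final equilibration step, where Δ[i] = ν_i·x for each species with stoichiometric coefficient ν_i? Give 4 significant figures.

Q₀ = 46.29 vs Keq = 2.2070e-06 ⇒ Q>K, reverse
Step 1:
                   X          D
  I           0.2406     0.6447
  C            1.934    -0.6447
  E            2.175 2.2697e-05
  solve Keq expr → x = -0.6447; check Q = 2.2070e-06

x = -0.6447 M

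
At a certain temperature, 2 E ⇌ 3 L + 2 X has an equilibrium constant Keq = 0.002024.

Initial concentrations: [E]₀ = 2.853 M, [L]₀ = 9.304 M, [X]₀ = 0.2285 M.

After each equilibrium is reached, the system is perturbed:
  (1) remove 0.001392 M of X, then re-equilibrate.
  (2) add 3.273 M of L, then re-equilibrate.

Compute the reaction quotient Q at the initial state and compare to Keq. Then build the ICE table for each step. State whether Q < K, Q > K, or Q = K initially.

Q₀ = 5.166 vs Keq = 0.002024 ⇒ Q>K, reverse
Step 1:
                  E         L         X
  Initial     2.853     9.304    0.2285
  Change     0.2233    -0.335   -0.2233
  Equil       3.076     8.969  0.005153
  solve Keq expr → x = -0.1117; check Q = 0.002024
Then remove 0.001392 M of X.
Step 2:
                  E         L         X
  Initial     3.076     8.969  0.003761
  Change  -0.001388  0.002082  0.001388
  Equil       3.075     8.971  0.005148
  solve Keq expr → x = 6.9394e-04; check Q = 0.002024
Then add 3.273 M of L.
Step 3:
                  E         L         X
  Initial     3.075     12.24  0.005148
  Change   0.001916 -0.002875 -0.001916
  Equil       3.077     12.24  0.003232
  solve Keq expr → x = -9.5821e-04; check Q = 0.002024

Q₀ = 5.166; Q > K (proceeds reverse)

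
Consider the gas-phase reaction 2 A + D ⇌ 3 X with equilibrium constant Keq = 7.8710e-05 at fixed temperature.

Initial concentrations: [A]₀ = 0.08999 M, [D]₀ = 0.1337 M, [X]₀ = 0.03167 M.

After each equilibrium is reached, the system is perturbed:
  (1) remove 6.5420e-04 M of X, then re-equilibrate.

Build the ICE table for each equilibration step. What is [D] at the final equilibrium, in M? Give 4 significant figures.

Q₀ = 0.02934 vs Keq = 7.8710e-05 ⇒ Q>K, reverse
Step 1:
                    A           D           X
  init        0.08999      0.1337     0.03167
  Δ           0.01773    0.008867     -0.0266
  eq           0.1077      0.1426    0.005069
  solve Keq expr → x = -0.008867; check Q = 7.8710e-05
Then remove 6.5420e-04 M of X.
Step 2:
                    A           D           X
  init         0.1077      0.1426    0.004414
  Δ       -4.2555e-04 -2.1278e-04  6.3833e-04
  eq           0.1073      0.1424    0.005053
  solve Keq expr → x = 2.1278e-04; check Q = 7.8710e-05

[D]_eq = 0.1424 M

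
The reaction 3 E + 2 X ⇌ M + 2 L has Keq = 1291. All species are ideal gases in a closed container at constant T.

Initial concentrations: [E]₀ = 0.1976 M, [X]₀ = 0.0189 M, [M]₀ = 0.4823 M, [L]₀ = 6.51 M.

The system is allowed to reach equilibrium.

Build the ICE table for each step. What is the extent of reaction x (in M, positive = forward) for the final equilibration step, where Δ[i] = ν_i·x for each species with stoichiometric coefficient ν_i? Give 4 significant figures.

x = -0.1185 M

Q₀ = 7.4164e+06 vs Keq = 1291 ⇒ Q>K, reverse
Step 1:
                   E          X          M          L
  Initial     0.1976     0.0189     0.4823       6.51
  Change      0.3556      0.237    -0.1185     -0.237
  Equil       0.5532     0.2559     0.3638      6.273
  solve Keq expr → x = -0.1185; check Q = 1291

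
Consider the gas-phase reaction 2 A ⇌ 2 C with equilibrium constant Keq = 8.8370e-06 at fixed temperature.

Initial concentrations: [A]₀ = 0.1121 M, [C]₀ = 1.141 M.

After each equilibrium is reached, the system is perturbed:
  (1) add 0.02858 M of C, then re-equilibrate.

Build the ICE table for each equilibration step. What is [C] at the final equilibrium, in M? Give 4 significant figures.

Q₀ = 103.6 vs Keq = 8.8370e-06 ⇒ Q>K, reverse
Step 1:
                    A           C
  I            0.1121       1.141
  C             1.137      -1.137
  E             1.249    0.003714
  solve Keq expr → x = -0.5686; check Q = 8.8370e-06
Then add 0.02858 M of C.
Step 2:
                    A           C
  I             1.249     0.03229
  C            0.0285     -0.0285
  E             1.278    0.003799
  solve Keq expr → x = -0.01425; check Q = 8.8370e-06

[C]_eq = 0.003799 M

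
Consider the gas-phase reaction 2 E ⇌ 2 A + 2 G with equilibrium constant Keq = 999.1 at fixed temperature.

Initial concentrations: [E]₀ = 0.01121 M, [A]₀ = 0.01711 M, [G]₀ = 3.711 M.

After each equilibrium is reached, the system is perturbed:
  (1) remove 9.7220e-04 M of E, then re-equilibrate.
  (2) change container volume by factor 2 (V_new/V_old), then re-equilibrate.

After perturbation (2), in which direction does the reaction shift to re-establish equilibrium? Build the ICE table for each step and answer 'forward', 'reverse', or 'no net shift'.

Direction: forward

Q₀ = 32.08 vs Keq = 999.1 ⇒ Q<K, forward
Step 1:
                  E         A         G
  I         0.01121   0.01711     3.711
  C       -0.008229  0.008229  0.008229
  E        0.002981   0.02534     3.719
  solve Keq expr → x = 0.004114; check Q = 999.1
Then remove 9.7220e-04 M of E.
Step 2:
                  E         A         G
  I        0.002009   0.02534     3.719
  C       8.6925e-04 -8.6925e-04 -8.6925e-04
  E        0.002879   0.02447     3.718
  solve Keq expr → x = -4.3462e-04; check Q = 999.1
Then change container volume by factor 2 (V_new/V_old).
Step 3:
                  E         A         G
  I        0.001439   0.01223     1.859
  C       -6.7939e-04 6.7939e-04 6.7939e-04
  E       7.5987e-04   0.01291      1.86
  solve Keq expr → x = 3.3969e-04; check Q = 999.1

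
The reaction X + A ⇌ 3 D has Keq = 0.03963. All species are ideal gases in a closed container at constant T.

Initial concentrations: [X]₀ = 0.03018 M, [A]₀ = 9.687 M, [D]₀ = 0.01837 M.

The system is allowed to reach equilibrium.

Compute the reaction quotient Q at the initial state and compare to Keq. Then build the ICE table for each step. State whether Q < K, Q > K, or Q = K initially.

Q₀ = 2.1204e-05 vs Keq = 0.03963 ⇒ Q<K, forward
Step 1:
                  X         A         D
  Initial   0.03018     9.687   0.01837
  Change    -0.0275   -0.0275    0.0825
  Equil    0.002681      9.66    0.1009
  solve Keq expr → x = 0.0275; check Q = 0.03963

Q₀ = 2.1204e-05; Q < K (proceeds forward)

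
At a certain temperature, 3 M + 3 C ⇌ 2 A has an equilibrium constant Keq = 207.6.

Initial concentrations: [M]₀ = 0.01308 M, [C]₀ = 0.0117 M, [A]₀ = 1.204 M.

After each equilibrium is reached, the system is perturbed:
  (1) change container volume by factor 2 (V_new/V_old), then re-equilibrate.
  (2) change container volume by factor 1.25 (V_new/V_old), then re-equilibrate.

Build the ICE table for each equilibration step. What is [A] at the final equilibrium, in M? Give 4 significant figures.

Q₀ = 4.0446e+11 vs Keq = 207.6 ⇒ Q>K, reverse
Step 1:
                   M          C          A
  I          0.01308     0.0117      1.204
  C           0.3907     0.3907    -0.2605
  E           0.4038     0.4024     0.9435
  solve Keq expr → x = -0.1302; check Q = 207.6
Then change container volume by factor 2 (V_new/V_old).
Step 2:
                   M          C          A
  I           0.2019     0.2012     0.4718
  C           0.1022     0.1022   -0.06812
  E           0.3041     0.3034     0.4037
  solve Keq expr → x = -0.03406; check Q = 207.6
Then change container volume by factor 1.25 (V_new/V_old).
Step 3:
                   M          C          A
  I           0.2432     0.2427     0.3229
  C          0.03252    0.03252   -0.02168
  E           0.2758     0.2752     0.3012
  solve Keq expr → x = -0.01084; check Q = 207.6

[A]_eq = 0.3012 M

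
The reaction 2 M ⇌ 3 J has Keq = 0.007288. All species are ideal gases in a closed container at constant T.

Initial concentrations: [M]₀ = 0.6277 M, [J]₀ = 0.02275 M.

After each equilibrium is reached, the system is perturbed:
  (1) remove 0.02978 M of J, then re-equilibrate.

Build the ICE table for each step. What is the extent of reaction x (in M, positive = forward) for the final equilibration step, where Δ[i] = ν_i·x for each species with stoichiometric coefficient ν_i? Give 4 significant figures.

Q₀ = 2.9884e-05 vs Keq = 0.007288 ⇒ Q<K, forward
Step 1:
                    M           J
  init         0.6277     0.02275
  Δ          -0.07218      0.1083
  eq           0.5555       0.131
  solve Keq expr → x = 0.03609; check Q = 0.007288
Then remove 0.02978 M of J.
Step 2:
                    M           J
  init         0.5555      0.1012
  Δ          -0.01796     0.02694
  eq           0.5376      0.1282
  solve Keq expr → x = 0.00898; check Q = 0.007288

x = 0.00898 M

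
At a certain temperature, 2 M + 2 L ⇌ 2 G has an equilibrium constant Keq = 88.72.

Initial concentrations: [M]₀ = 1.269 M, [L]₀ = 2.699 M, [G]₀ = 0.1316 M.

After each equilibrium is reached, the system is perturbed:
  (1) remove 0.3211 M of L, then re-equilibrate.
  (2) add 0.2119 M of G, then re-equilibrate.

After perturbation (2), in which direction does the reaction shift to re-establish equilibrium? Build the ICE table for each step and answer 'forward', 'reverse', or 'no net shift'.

Direction: reverse

Q₀ = 0.001476 vs Keq = 88.72 ⇒ Q<K, forward
Step 1:
                    M           L           G
  Initial       1.269       2.699      0.1316
  Change       -1.178      -1.178       1.178
  Equil       0.09136       1.521       1.309
  solve Keq expr → x = 0.5888; check Q = 88.72
Then remove 0.3211 M of L.
Step 2:
                    M           L           G
  Initial     0.09136         1.2       1.309
  Change      0.02068     0.02068    -0.02068
  Equil         0.112       1.221       1.289
  solve Keq expr → x = -0.01034; check Q = 88.72
Then add 0.2119 M of G.
Step 3:
                    M           L           G
  Initial       0.112       1.221         1.5
  Change      0.01547     0.01547    -0.01547
  Equil        0.1275       1.236       1.485
  solve Keq expr → x = -0.007733; check Q = 88.72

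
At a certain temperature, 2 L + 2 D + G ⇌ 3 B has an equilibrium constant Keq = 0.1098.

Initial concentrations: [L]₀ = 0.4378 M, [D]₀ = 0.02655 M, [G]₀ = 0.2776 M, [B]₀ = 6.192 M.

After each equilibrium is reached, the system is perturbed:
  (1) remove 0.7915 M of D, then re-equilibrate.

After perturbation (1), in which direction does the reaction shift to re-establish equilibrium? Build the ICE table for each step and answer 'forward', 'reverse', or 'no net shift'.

Direction: reverse

Q₀ = 6.3298e+06 vs Keq = 0.1098 ⇒ Q>K, reverse
Step 1:
                   L          D          G          B
  Initial     0.4378    0.02655     0.2776      6.192
  Change       2.624      2.624      1.312     -3.936
  Equil        3.061       2.65      1.589      2.256
  solve Keq expr → x = -1.312; check Q = 0.1098
Then remove 0.7915 M of D.
Step 2:
                   L          D          G          B
  Initial      3.061      1.859      1.589      2.256
  Change      0.1735     0.1735    0.08675    -0.2602
  Equil        3.235      2.032      1.676      1.996
  solve Keq expr → x = -0.08675; check Q = 0.1098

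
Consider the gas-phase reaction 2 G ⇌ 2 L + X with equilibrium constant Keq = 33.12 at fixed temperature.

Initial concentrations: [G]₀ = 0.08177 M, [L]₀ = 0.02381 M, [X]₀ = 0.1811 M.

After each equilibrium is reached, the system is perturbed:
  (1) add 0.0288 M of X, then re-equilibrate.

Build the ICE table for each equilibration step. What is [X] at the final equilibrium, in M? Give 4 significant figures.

Q₀ = 0.01535 vs Keq = 33.12 ⇒ Q<K, forward
Step 1:
                   G          L          X
  I          0.08177    0.02381     0.1811
  C         -0.07385    0.07385    0.03692
  E         0.007923    0.09766      0.218
  solve Keq expr → x = 0.03692; check Q = 33.12
Then add 0.0288 M of X.
Step 2:
                   G          L          X
  I         0.007923    0.09766     0.2468
  C       4.6317e-04 -4.6317e-04 -2.3159e-04
  E         0.008387    0.09719     0.2466
  solve Keq expr → x = -2.3159e-04; check Q = 33.12

[X]_eq = 0.2466 M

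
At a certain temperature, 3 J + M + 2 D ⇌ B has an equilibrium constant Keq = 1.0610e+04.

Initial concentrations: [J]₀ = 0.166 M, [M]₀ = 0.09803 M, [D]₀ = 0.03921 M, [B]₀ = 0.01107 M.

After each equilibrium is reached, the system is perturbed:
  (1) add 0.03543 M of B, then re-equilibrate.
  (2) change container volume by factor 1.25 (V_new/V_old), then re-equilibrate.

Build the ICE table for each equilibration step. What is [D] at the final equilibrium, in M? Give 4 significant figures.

[D]_eq = 0.06203 M

Q₀ = 1.6057e+04 vs Keq = 1.0610e+04 ⇒ Q>K, reverse
Step 1:
                  J         M         D         B
  Initial     0.166   0.09803   0.03921   0.01107
  Change   0.004796  0.001599  0.003197 -0.001599
  Equil      0.1708   0.09963   0.04241  0.009471
  solve Keq expr → x = -0.001599; check Q = 1.0610e+04
Then add 0.03543 M of B.
Step 2:
                  J         M         D         B
  Initial    0.1708   0.09963   0.04241    0.0449
  Change    0.02899  0.009663   0.01933 -0.009663
  Equil      0.1998    0.1093   0.06173   0.03524
  solve Keq expr → x = -0.009663; check Q = 1.0610e+04
Then change container volume by factor 1.25 (V_new/V_old).
Step 3:
                  J         M         D         B
  Initial    0.1598   0.08743   0.04939   0.02819
  Change    0.01896   0.00632   0.01264  -0.00632
  Equil      0.1788   0.09375   0.06203   0.02187
  solve Keq expr → x = -0.00632; check Q = 1.0610e+04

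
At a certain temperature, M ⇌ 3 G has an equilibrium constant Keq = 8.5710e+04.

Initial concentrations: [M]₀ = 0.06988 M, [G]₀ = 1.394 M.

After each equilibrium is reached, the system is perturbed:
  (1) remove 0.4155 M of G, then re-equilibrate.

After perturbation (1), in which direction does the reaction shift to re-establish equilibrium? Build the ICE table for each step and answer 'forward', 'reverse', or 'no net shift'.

Q₀ = 38.76 vs Keq = 8.5710e+04 ⇒ Q<K, forward
Step 1:
                    M           G
  init        0.06988       1.394
  Δ          -0.06983      0.2095
  eq       4.8103e-05       1.603
  solve Keq expr → x = 0.06983; check Q = 8.5710e+04
Then remove 0.4155 M of G.
Step 2:
                    M           G
  init     4.8103e-05       1.188
  Δ       -2.8537e-05  8.5610e-05
  eq       1.9566e-05       1.188
  solve Keq expr → x = 2.8537e-05; check Q = 8.5710e+04

Direction: forward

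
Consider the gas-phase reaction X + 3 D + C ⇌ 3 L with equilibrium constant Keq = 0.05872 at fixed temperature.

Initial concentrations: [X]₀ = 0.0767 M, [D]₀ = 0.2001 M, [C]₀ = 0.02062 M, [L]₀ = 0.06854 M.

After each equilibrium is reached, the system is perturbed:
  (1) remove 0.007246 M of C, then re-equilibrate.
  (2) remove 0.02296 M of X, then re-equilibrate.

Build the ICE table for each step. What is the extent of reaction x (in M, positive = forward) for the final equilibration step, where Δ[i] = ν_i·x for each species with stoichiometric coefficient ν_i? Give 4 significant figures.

Q₀ = 25.41 vs Keq = 0.05872 ⇒ Q>K, reverse
Step 1:
                   X          D          C          L
  I           0.0767     0.2001    0.02062    0.06854
  C           0.0178     0.0534     0.0178    -0.0534
  E           0.0945     0.2535    0.03842    0.01514
  solve Keq expr → x = -0.0178; check Q = 0.05872
Then remove 0.007246 M of C.
Step 2:
                   X          D          C          L
  I           0.0945     0.2535    0.03117    0.01514
  C       3.0255e-04 9.0764e-04 3.0255e-04 -9.0764e-04
  E           0.0948     0.2544    0.03148    0.01424
  solve Keq expr → x = -3.0255e-04; check Q = 0.05872
Then remove 0.02296 M of X.
Step 3:
                   X          D          C          L
  I          0.07184     0.2544    0.03148    0.01424
  C       3.7509e-04   0.001125 3.7509e-04  -0.001125
  E          0.07222     0.2555    0.03185    0.01311
  solve Keq expr → x = -3.7509e-04; check Q = 0.05872

x = -3.7509e-04 M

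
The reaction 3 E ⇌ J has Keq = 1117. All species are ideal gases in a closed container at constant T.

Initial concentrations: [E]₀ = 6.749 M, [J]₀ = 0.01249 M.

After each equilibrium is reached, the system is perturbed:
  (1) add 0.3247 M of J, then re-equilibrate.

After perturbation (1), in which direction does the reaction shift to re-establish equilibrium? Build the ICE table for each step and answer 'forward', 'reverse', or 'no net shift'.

Q₀ = 4.0630e-05 vs Keq = 1117 ⇒ Q<K, forward
Step 1:
                  E         J
  I           6.749   0.01249
  C          -6.623     2.208
  E          0.1257      2.22
  solve Keq expr → x = 2.208; check Q = 1117
Then add 0.3247 M of J.
Step 2:
                  E         J
  I          0.1257     2.545
  C        0.005819  -0.00194
  E          0.1316     2.543
  solve Keq expr → x = -0.00194; check Q = 1117

Direction: reverse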